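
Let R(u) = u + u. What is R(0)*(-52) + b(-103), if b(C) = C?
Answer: -103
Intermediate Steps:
R(u) = 2*u
R(0)*(-52) + b(-103) = (2*0)*(-52) - 103 = 0*(-52) - 103 = 0 - 103 = -103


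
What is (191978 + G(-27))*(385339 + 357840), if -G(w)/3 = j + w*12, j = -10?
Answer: 143418683420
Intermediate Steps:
G(w) = 30 - 36*w (G(w) = -3*(-10 + w*12) = -3*(-10 + 12*w) = 30 - 36*w)
(191978 + G(-27))*(385339 + 357840) = (191978 + (30 - 36*(-27)))*(385339 + 357840) = (191978 + (30 + 972))*743179 = (191978 + 1002)*743179 = 192980*743179 = 143418683420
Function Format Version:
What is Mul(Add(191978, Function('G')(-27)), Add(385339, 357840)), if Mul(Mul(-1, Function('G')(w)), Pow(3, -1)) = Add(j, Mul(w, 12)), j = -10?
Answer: 143418683420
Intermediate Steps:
Function('G')(w) = Add(30, Mul(-36, w)) (Function('G')(w) = Mul(-3, Add(-10, Mul(w, 12))) = Mul(-3, Add(-10, Mul(12, w))) = Add(30, Mul(-36, w)))
Mul(Add(191978, Function('G')(-27)), Add(385339, 357840)) = Mul(Add(191978, Add(30, Mul(-36, -27))), Add(385339, 357840)) = Mul(Add(191978, Add(30, 972)), 743179) = Mul(Add(191978, 1002), 743179) = Mul(192980, 743179) = 143418683420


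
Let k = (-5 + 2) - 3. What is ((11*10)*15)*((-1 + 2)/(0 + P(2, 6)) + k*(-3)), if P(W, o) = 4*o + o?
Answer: 29755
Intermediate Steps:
P(W, o) = 5*o
k = -6 (k = -3 - 3 = -6)
((11*10)*15)*((-1 + 2)/(0 + P(2, 6)) + k*(-3)) = ((11*10)*15)*((-1 + 2)/(0 + 5*6) - 6*(-3)) = (110*15)*(1/(0 + 30) + 18) = 1650*(1/30 + 18) = 1650*(541/30) = 29755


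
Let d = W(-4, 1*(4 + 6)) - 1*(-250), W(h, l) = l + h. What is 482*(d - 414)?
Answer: -76156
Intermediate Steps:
W(h, l) = h + l
d = 256 (d = (-4 + 1*(4 + 6)) - 1*(-250) = (-4 + 1*10) + 250 = (-4 + 10) + 250 = 6 + 250 = 256)
482*(d - 414) = 482*(256 - 414) = 482*(-158) = -76156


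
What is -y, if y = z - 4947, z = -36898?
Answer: 41845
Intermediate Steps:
y = -41845 (y = -36898 - 4947 = -41845)
-y = -1*(-41845) = 41845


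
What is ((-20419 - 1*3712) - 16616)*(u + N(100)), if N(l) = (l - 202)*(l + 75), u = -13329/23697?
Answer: 1915130636657/2633 ≈ 7.2736e+8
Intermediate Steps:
u = -1481/2633 (u = -13329*1/23697 = -1481/2633 ≈ -0.56248)
N(l) = (-202 + l)*(75 + l)
((-20419 - 1*3712) - 16616)*(u + N(100)) = ((-20419 - 1*3712) - 16616)*(-1481/2633 + (-15150 + 100² - 127*100)) = ((-20419 - 3712) - 16616)*(-1481/2633 + (-15150 + 10000 - 12700)) = (-24131 - 16616)*(-1481/2633 - 17850) = -40747*(-47000531/2633) = 1915130636657/2633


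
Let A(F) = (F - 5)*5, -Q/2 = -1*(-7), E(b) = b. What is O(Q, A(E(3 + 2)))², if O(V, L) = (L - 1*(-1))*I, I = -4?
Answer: 16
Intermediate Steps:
Q = -14 (Q = -(-2)*(-7) = -2*7 = -14)
A(F) = -25 + 5*F (A(F) = (-5 + F)*5 = -25 + 5*F)
O(V, L) = -4 - 4*L (O(V, L) = (L - 1*(-1))*(-4) = (L + 1)*(-4) = (1 + L)*(-4) = -4 - 4*L)
O(Q, A(E(3 + 2)))² = (-4 - 4*(-25 + 5*(3 + 2)))² = (-4 - 4*(-25 + 5*5))² = (-4 - 4*(-25 + 25))² = (-4 - 4*0)² = (-4 + 0)² = (-4)² = 16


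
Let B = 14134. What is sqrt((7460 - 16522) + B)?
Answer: 4*sqrt(317) ≈ 71.218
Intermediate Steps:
sqrt((7460 - 16522) + B) = sqrt((7460 - 16522) + 14134) = sqrt(-9062 + 14134) = sqrt(5072) = 4*sqrt(317)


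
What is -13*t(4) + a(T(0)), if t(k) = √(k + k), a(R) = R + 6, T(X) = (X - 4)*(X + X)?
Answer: 6 - 26*√2 ≈ -30.770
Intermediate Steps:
T(X) = 2*X*(-4 + X) (T(X) = (-4 + X)*(2*X) = 2*X*(-4 + X))
a(R) = 6 + R
t(k) = √2*√k (t(k) = √(2*k) = √2*√k)
-13*t(4) + a(T(0)) = -13*√2*√4 + (6 + 2*0*(-4 + 0)) = -13*√2*2 + (6 + 2*0*(-4)) = -26*√2 + (6 + 0) = -26*√2 + 6 = 6 - 26*√2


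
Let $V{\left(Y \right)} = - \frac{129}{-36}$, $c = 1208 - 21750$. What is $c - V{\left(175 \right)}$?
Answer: $- \frac{246547}{12} \approx -20546.0$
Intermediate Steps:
$c = -20542$ ($c = 1208 - 21750 = -20542$)
$V{\left(Y \right)} = \frac{43}{12}$ ($V{\left(Y \right)} = \left(-129\right) \left(- \frac{1}{36}\right) = \frac{43}{12}$)
$c - V{\left(175 \right)} = -20542 - \frac{43}{12} = - \frac{246547}{12}$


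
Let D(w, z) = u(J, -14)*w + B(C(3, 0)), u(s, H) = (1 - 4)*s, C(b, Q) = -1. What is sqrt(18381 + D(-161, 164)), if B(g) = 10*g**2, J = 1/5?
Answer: sqrt(462190)/5 ≈ 135.97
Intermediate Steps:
J = 1/5 ≈ 0.20000
u(s, H) = -3*s
D(w, z) = 10 - 3*w/5 (D(w, z) = (-3*1/5)*w + 10*(-1)**2 = -3*w/5 + 10*1 = -3*w/5 + 10 = 10 - 3*w/5)
sqrt(18381 + D(-161, 164)) = sqrt(18381 + (10 - 3/5*(-161))) = sqrt(18381 + (10 + 483/5)) = sqrt(18381 + 533/5) = sqrt(92438/5) = sqrt(462190)/5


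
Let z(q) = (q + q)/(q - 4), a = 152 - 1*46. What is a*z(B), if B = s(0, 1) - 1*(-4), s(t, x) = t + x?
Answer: 1060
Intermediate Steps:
B = 5 (B = (0 + 1) - 1*(-4) = 1 + 4 = 5)
a = 106 (a = 152 - 46 = 106)
z(q) = 2*q/(-4 + q) (z(q) = (2*q)/(-4 + q) = 2*q/(-4 + q))
a*z(B) = 106*(2*5/(-4 + 5)) = 106*(2*5/1) = 106*(2*5*1) = 106*10 = 1060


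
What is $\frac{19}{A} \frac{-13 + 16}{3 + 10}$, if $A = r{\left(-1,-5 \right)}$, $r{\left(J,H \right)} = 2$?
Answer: $\frac{57}{26} \approx 2.1923$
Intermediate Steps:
$A = 2$
$\frac{19}{A} \frac{-13 + 16}{3 + 10} = \frac{19}{2} \frac{-13 + 16}{3 + 10} = 19 \cdot \frac{1}{2} \cdot \frac{3}{13} = \frac{19 \cdot 3 \cdot \frac{1}{13}}{2} = \frac{19}{2} \cdot \frac{3}{13} = \frac{57}{26}$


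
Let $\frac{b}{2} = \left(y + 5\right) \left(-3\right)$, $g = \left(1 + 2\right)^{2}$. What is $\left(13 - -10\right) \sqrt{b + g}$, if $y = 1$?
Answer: $69 i \sqrt{3} \approx 119.51 i$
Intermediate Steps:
$g = 9$ ($g = 3^{2} = 9$)
$b = -36$ ($b = 2 \left(1 + 5\right) \left(-3\right) = 2 \cdot 6 \left(-3\right) = 2 \left(-18\right) = -36$)
$\left(13 - -10\right) \sqrt{b + g} = \left(13 - -10\right) \sqrt{-36 + 9} = \left(13 + 10\right) \sqrt{-27} = 23 \cdot 3 i \sqrt{3} = 69 i \sqrt{3}$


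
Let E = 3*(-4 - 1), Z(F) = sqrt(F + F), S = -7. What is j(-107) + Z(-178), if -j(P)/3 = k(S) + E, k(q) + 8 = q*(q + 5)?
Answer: 27 + 2*I*sqrt(89) ≈ 27.0 + 18.868*I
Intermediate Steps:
k(q) = -8 + q*(5 + q) (k(q) = -8 + q*(q + 5) = -8 + q*(5 + q))
Z(F) = sqrt(2)*sqrt(F) (Z(F) = sqrt(2*F) = sqrt(2)*sqrt(F))
E = -15 (E = 3*(-5) = -15)
j(P) = 27 (j(P) = -3*((-8 + (-7)**2 + 5*(-7)) - 15) = -3*((-8 + 49 - 35) - 15) = -3*(6 - 15) = -3*(-9) = 27)
j(-107) + Z(-178) = 27 + sqrt(2)*sqrt(-178) = 27 + sqrt(2)*(I*sqrt(178)) = 27 + 2*I*sqrt(89)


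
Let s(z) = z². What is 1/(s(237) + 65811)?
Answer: 1/121980 ≈ 8.1981e-6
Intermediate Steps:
1/(s(237) + 65811) = 1/(237² + 65811) = 1/(56169 + 65811) = 1/121980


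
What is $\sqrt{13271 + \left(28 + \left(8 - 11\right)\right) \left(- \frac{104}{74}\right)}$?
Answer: $\frac{\sqrt{18119899}}{37} \approx 115.05$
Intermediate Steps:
$\sqrt{13271 + \left(28 + \left(8 - 11\right)\right) \left(- \frac{104}{74}\right)} = \sqrt{13271 + \left(28 - 3\right) \left(\left(-104\right) \frac{1}{74}\right)} = \sqrt{13271 + 25 \left(- \frac{52}{37}\right)} = \sqrt{13271 - \frac{1300}{37}} = \sqrt{\frac{489727}{37}} = \frac{\sqrt{18119899}}{37}$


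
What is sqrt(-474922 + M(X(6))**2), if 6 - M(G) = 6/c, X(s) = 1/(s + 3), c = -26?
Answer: I*sqrt(80255257)/13 ≈ 689.12*I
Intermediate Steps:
X(s) = 1/(3 + s)
M(G) = 81/13 (M(G) = 6 - 6/(-26) = 6 - 6*(-1)/26 = 6 - 1*(-3/13) = 6 + 3/13 = 81/13)
sqrt(-474922 + M(X(6))**2) = sqrt(-474922 + (81/13)**2) = sqrt(-474922 + 6561/169) = sqrt(-80255257/169) = I*sqrt(80255257)/13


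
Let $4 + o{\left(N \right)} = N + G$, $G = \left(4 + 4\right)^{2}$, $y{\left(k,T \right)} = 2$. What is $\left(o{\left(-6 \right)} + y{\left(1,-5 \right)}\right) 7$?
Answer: $392$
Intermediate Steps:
$G = 64$ ($G = 8^{2} = 64$)
$o{\left(N \right)} = 60 + N$ ($o{\left(N \right)} = -4 + \left(N + 64\right) = -4 + \left(64 + N\right) = 60 + N$)
$\left(o{\left(-6 \right)} + y{\left(1,-5 \right)}\right) 7 = \left(\left(60 - 6\right) + 2\right) 7 = \left(54 + 2\right) 7 = 56 \cdot 7 = 392$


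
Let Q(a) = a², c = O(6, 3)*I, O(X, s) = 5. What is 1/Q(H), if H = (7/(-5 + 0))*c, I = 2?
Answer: 1/196 ≈ 0.0051020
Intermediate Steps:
c = 10 (c = 5*2 = 10)
H = -14 (H = (7/(-5 + 0))*10 = (7/(-5))*10 = -⅕*7*10 = -7/5*10 = -14)
1/Q(H) = 1/((-14)²) = 1/196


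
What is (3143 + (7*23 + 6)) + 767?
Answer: 4077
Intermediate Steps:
(3143 + (7*23 + 6)) + 767 = (3143 + (161 + 6)) + 767 = (3143 + 167) + 767 = 3310 + 767 = 4077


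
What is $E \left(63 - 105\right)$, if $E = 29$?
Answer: $-1218$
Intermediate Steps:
$E \left(63 - 105\right) = 29 \left(63 - 105\right) = 29 \left(-42\right) = -1218$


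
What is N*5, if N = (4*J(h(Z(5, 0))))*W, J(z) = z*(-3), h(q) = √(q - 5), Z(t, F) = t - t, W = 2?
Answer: -120*I*√5 ≈ -268.33*I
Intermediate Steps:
Z(t, F) = 0
h(q) = √(-5 + q)
J(z) = -3*z
N = -24*I*√5 (N = (4*(-3*√(-5 + 0)))*2 = (4*(-3*I*√5))*2 = -12*I*√5*2 = -24*I*√5 ≈ -53.666*I)
N*5 = -24*I*√5*5 = -120*I*√5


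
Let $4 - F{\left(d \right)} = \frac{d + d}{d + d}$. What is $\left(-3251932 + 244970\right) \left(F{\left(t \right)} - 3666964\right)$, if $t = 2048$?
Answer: $11026412382482$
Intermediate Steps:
$F{\left(d \right)} = 3$ ($F{\left(d \right)} = 4 - \frac{d + d}{d + d} = 4 - \frac{2 d}{2 d} = 4 - 2 d \frac{1}{2 d} = 4 - 1 = 3$)
$\left(-3251932 + 244970\right) \left(F{\left(t \right)} - 3666964\right) = \left(-3251932 + 244970\right) \left(3 - 3666964\right) = \left(-3006962\right) \left(-3666961\right) = 11026412382482$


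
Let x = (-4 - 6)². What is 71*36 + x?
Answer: 2656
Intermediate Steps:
x = 100 (x = (-10)² = 100)
71*36 + x = 71*36 + 100 = 2556 + 100 = 2656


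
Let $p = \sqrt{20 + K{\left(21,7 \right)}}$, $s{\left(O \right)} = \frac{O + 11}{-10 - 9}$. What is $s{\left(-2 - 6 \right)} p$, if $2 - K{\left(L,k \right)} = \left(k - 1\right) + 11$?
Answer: $- \frac{3 \sqrt{5}}{19} \approx -0.35306$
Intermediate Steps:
$K{\left(L,k \right)} = -8 - k$ ($K{\left(L,k \right)} = 2 - \left(\left(k - 1\right) + 11\right) = 2 - \left(\left(-1 + k\right) + 11\right) = 2 - \left(10 + k\right) = -8 - k$)
$s{\left(O \right)} = - \frac{11}{19} - \frac{O}{19}$ ($s{\left(O \right)} = \frac{11 + O}{-19} = \left(11 + O\right) \left(- \frac{1}{19}\right) = - \frac{11}{19} - \frac{O}{19}$)
$p = \sqrt{5}$ ($p = \sqrt{20 - 15} = \sqrt{5} \approx 2.2361$)
$s{\left(-2 - 6 \right)} p = \left(- \frac{11}{19} - \frac{-2 - 6}{19}\right) \sqrt{5} = \left(- \frac{11}{19} - - \frac{8}{19}\right) \sqrt{5} = \left(- \frac{11}{19} + \frac{8}{19}\right) \sqrt{5} = - \frac{3 \sqrt{5}}{19}$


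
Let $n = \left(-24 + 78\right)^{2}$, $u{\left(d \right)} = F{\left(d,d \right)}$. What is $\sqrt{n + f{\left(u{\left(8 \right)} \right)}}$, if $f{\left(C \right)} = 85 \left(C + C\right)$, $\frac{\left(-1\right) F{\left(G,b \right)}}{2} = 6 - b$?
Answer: $2 \sqrt{899} \approx 59.967$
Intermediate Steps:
$F{\left(G,b \right)} = -12 + 2 b$ ($F{\left(G,b \right)} = - 2 \left(6 - b\right) = -12 + 2 b$)
$u{\left(d \right)} = -12 + 2 d$
$f{\left(C \right)} = 170 C$ ($f{\left(C \right)} = 85 \cdot 2 C = 170 C$)
$n = 2916$ ($n = 54^{2} = 2916$)
$\sqrt{n + f{\left(u{\left(8 \right)} \right)}} = \sqrt{2916 + 170 \left(-12 + 2 \cdot 8\right)} = \sqrt{2916 + 170 \left(-12 + 16\right)} = \sqrt{2916 + 170 \cdot 4} = \sqrt{2916 + 680} = \sqrt{3596} = 2 \sqrt{899}$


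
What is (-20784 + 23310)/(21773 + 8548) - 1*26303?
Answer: -265843579/10107 ≈ -26303.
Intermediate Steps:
(-20784 + 23310)/(21773 + 8548) - 1*26303 = 2526/30321 - 26303 = 2526*(1/30321) - 26303 = 842/10107 - 26303 = -265843579/10107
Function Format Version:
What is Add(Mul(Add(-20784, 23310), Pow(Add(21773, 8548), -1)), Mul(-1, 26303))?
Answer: Rational(-265843579, 10107) ≈ -26303.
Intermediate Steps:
Add(Mul(Add(-20784, 23310), Pow(Add(21773, 8548), -1)), Mul(-1, 26303)) = Add(Mul(2526, Pow(30321, -1)), -26303) = Add(Mul(2526, Rational(1, 30321)), -26303) = Add(Rational(842, 10107), -26303) = Rational(-265843579, 10107)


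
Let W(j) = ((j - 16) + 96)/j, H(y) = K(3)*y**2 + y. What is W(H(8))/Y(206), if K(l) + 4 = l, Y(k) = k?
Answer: -3/1442 ≈ -0.0020804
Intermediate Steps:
K(l) = -4 + l
H(y) = y - y**2 (H(y) = (-4 + 3)*y**2 + y = -y**2 + y = y - y**2)
W(j) = (80 + j)/j (W(j) = ((-16 + j) + 96)/j = (80 + j)/j)
W(H(8))/Y(206) = ((80 + 8*(1 - 1*8))/((8*(1 - 1*8))))/206 = ((80 + 8*(1 - 8))/((8*(1 - 8))))*(1/206) = ((80 + 8*(-7))/((8*(-7))))*(1/206) = ((80 - 56)/(-56))*(1/206) = -1/56*24*(1/206) = -3/7*1/206 = -3/1442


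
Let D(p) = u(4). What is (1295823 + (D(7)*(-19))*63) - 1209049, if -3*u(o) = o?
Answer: 88370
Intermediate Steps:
u(o) = -o/3
D(p) = -4/3 (D(p) = -⅓*4 = -4/3)
(1295823 + (D(7)*(-19))*63) - 1209049 = (1295823 - 4/3*(-19)*63) - 1209049 = (1295823 + (76/3)*63) - 1209049 = (1295823 + 1596) - 1209049 = 1297419 - 1209049 = 88370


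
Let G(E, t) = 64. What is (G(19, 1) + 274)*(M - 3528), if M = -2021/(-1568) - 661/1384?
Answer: -161699084235/135632 ≈ -1.1922e+6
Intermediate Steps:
M = 220077/271264 (M = -2021*(-1/1568) - 661*1/1384 = 2021/1568 - 661/1384 = 220077/271264 ≈ 0.81130)
(G(19, 1) + 274)*(M - 3528) = (64 + 274)*(220077/271264 - 3528) = 338*(-956799315/271264) = -161699084235/135632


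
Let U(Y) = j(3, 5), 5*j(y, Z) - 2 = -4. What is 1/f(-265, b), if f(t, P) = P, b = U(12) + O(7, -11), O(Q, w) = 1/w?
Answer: -55/27 ≈ -2.0370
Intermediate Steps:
j(y, Z) = -⅖ (j(y, Z) = ⅖ + (⅕)*(-4) = ⅖ - ⅘ = -⅖)
U(Y) = -⅖
b = -27/55 (b = -⅖ + 1/(-11) = -⅖ - 1/11 = -27/55 ≈ -0.49091)
1/f(-265, b) = 1/(-27/55) = -55/27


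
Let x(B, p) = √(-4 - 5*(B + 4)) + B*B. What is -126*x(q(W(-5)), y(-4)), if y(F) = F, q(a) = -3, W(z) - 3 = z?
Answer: -1134 - 378*I ≈ -1134.0 - 378.0*I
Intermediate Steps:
W(z) = 3 + z
x(B, p) = B² + √(-24 - 5*B) (x(B, p) = √(-4 - 5*(4 + B)) + B² = √(-4 + (-20 - 5*B)) + B² = √(-24 - 5*B) + B² = B² + √(-24 - 5*B))
-126*x(q(W(-5)), y(-4)) = -126*((-3)² + √(-24 - 5*(-3))) = -126*(9 + √(-24 + 15)) = -126*(9 + √(-9)) = -126*(9 + 3*I) = -1134 - 378*I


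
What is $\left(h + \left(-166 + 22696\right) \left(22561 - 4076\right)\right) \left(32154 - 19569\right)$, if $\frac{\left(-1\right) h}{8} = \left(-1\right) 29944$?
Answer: $5244252586170$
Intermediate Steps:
$h = 239552$ ($h = - 8 \left(\left(-1\right) 29944\right) = \left(-8\right) \left(-29944\right) = 239552$)
$\left(h + \left(-166 + 22696\right) \left(22561 - 4076\right)\right) \left(32154 - 19569\right) = \left(239552 + \left(-166 + 22696\right) \left(22561 - 4076\right)\right) \left(32154 - 19569\right) = \left(239552 + 22530 \cdot 18485\right) 12585 = \left(239552 + 416467050\right) 12585 = 416706602 \cdot 12585 = 5244252586170$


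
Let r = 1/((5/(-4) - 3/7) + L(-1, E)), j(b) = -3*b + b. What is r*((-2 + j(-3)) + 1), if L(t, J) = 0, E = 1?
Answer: -140/47 ≈ -2.9787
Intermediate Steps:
j(b) = -2*b
r = -28/47 (r = 1/((5/(-4) - 3/7) + 0) = 1/((5*(-1/4) - 3*1/7) + 0) = 1/((-5/4 - 3/7) + 0) = 1/(-47/28 + 0) = 1/(-47/28) = -28/47 ≈ -0.59575)
r*((-2 + j(-3)) + 1) = -28*((-2 - 2*(-3)) + 1)/47 = -28*((-2 + 6) + 1)/47 = -28*(4 + 1)/47 = -28/47*5 = -140/47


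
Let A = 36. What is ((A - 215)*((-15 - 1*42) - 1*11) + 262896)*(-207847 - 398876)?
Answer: -166890082164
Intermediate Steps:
((A - 215)*((-15 - 1*42) - 1*11) + 262896)*(-207847 - 398876) = ((36 - 215)*((-15 - 1*42) - 1*11) + 262896)*(-207847 - 398876) = (-179*((-15 - 42) - 11) + 262896)*(-606723) = (-179*(-57 - 11) + 262896)*(-606723) = (-179*(-68) + 262896)*(-606723) = (12172 + 262896)*(-606723) = 275068*(-606723) = -166890082164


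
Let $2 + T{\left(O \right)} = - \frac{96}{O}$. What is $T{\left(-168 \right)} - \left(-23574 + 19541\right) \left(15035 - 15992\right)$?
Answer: $- \frac{27017077}{7} \approx -3.8596 \cdot 10^{6}$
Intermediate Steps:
$T{\left(O \right)} = -2 - \frac{96}{O}$
$T{\left(-168 \right)} - \left(-23574 + 19541\right) \left(15035 - 15992\right) = \left(-2 - \frac{96}{-168}\right) - \left(-23574 + 19541\right) \left(15035 - 15992\right) = \left(-2 - - \frac{4}{7}\right) - \left(-4033\right) \left(-957\right) = \left(-2 + \frac{4}{7}\right) - 3859581 = - \frac{10}{7} - 3859581 = - \frac{27017077}{7}$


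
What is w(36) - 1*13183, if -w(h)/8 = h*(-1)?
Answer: -12895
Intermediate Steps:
w(h) = 8*h (w(h) = -8*h*(-1) = -(-8)*h = 8*h)
w(36) - 1*13183 = 8*36 - 1*13183 = 288 - 13183 = -12895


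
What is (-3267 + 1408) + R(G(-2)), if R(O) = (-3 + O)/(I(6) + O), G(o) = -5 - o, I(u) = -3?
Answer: -1858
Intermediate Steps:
R(O) = 1 (R(O) = (-3 + O)/(-3 + O) = 1)
(-3267 + 1408) + R(G(-2)) = (-3267 + 1408) + 1 = -1859 + 1 = -1858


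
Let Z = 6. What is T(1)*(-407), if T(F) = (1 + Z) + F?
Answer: -3256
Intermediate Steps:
T(F) = 7 + F (T(F) = (1 + 6) + F = 7 + F)
T(1)*(-407) = (7 + 1)*(-407) = 8*(-407) = -3256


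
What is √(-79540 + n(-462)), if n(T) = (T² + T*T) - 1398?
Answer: 5*√13838 ≈ 588.17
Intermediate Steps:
n(T) = -1398 + 2*T² (n(T) = (T² + T²) - 1398 = 2*T² - 1398 = -1398 + 2*T²)
√(-79540 + n(-462)) = √(-79540 + (-1398 + 2*(-462)²)) = √(-79540 + (-1398 + 2*213444)) = √(-79540 + (-1398 + 426888)) = √(-79540 + 425490) = √345950 = 5*√13838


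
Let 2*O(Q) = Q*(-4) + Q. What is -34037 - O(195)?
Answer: -67489/2 ≈ -33745.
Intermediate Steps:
O(Q) = -3*Q/2 (O(Q) = (Q*(-4) + Q)/2 = (-4*Q + Q)/2 = (-3*Q)/2 = -3*Q/2)
-34037 - O(195) = -34037 - (-3)*195/2 = -34037 - 1*(-585/2) = -34037 + 585/2 = -67489/2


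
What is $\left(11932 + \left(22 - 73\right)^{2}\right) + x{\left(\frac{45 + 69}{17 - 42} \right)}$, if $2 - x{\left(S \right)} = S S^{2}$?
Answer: $\frac{228590919}{15625} \approx 14630.0$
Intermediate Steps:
$x{\left(S \right)} = 2 - S^{3}$ ($x{\left(S \right)} = 2 - S S^{2} = 2 - S^{3}$)
$\left(11932 + \left(22 - 73\right)^{2}\right) + x{\left(\frac{45 + 69}{17 - 42} \right)} = \left(11932 + \left(22 - 73\right)^{2}\right) - \left(-2 + \left(\frac{45 + 69}{17 - 42}\right)^{3}\right) = \left(11932 + \left(-51\right)^{2}\right) - \left(-2 + \left(\frac{114}{-25}\right)^{3}\right) = \left(11932 + 2601\right) - \left(-2 + \left(114 \left(- \frac{1}{25}\right)\right)^{3}\right) = 14533 + \left(2 - \left(- \frac{114}{25}\right)^{3}\right) = 14533 + \left(2 - - \frac{1481544}{15625}\right) = 14533 + \left(2 + \frac{1481544}{15625}\right) = 14533 + \frac{1512794}{15625} = \frac{228590919}{15625}$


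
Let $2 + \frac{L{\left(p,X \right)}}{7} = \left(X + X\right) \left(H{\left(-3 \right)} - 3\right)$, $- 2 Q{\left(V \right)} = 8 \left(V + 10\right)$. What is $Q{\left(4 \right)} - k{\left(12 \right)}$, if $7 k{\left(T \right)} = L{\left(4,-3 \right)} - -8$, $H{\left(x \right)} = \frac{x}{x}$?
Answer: $- \frac{470}{7} \approx -67.143$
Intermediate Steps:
$H{\left(x \right)} = 1$
$Q{\left(V \right)} = -40 - 4 V$ ($Q{\left(V \right)} = - \frac{8 \left(V + 10\right)}{2} = - \frac{8 \left(10 + V\right)}{2} = - \frac{80 + 8 V}{2} = -40 - 4 V$)
$L{\left(p,X \right)} = -14 - 28 X$ ($L{\left(p,X \right)} = -14 + 7 \left(X + X\right) \left(1 - 3\right) = -14 + 7 \cdot 2 X \left(-2\right) = -14 + 7 \left(- 4 X\right) = -14 - 28 X$)
$k{\left(T \right)} = \frac{78}{7}$ ($k{\left(T \right)} = \frac{\left(-14 - -84\right) - -8}{7} = \frac{\left(-14 + 84\right) + 8}{7} = \frac{70 + 8}{7} = \frac{1}{7} \cdot 78 = \frac{78}{7}$)
$Q{\left(4 \right)} - k{\left(12 \right)} = \left(-40 - 16\right) - \frac{78}{7} = -56 - \frac{78}{7} = - \frac{470}{7}$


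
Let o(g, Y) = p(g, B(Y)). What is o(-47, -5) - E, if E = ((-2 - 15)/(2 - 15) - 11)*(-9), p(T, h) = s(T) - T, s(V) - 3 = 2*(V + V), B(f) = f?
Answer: -2928/13 ≈ -225.23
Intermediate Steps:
s(V) = 3 + 4*V (s(V) = 3 + 2*(V + V) = 3 + 2*(2*V) = 3 + 4*V)
p(T, h) = 3 + 3*T (p(T, h) = (3 + 4*T) - T = 3 + 3*T)
o(g, Y) = 3 + 3*g
E = 1134/13 (E = (-17/(-13) - 11)*(-9) = (-17*(-1/13) - 11)*(-9) = (17/13 - 11)*(-9) = -126/13*(-9) = 1134/13 ≈ 87.231)
o(-47, -5) - E = (3 + 3*(-47)) - 1*1134/13 = (3 - 141) - 1134/13 = -138 - 1134/13 = -2928/13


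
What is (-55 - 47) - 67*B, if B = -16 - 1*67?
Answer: 5459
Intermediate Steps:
B = -83 (B = -16 - 67 = -83)
(-55 - 47) - 67*B = (-55 - 47) - 67*(-83) = -102 + 5561 = 5459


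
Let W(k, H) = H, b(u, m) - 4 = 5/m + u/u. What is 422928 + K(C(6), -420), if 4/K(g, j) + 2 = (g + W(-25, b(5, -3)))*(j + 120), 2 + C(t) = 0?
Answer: 85008526/201 ≈ 4.2293e+5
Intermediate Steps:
b(u, m) = 5 + 5/m (b(u, m) = 4 + (5/m + u/u) = 4 + (5/m + 1) = 4 + (1 + 5/m) = 5 + 5/m)
C(t) = -2 (C(t) = -2 + 0 = -2)
K(g, j) = 4/(-2 + (120 + j)*(10/3 + g)) (K(g, j) = 4/(-2 + (g + (5 + 5/(-3)))*(j + 120)) = 4/(-2 + (g + (5 + 5*(-⅓)))*(120 + j)) = 4/(-2 + (g + (5 - 5/3))*(120 + j)) = 4/(-2 + (g + 10/3)*(120 + j)) = 4/(-2 + (10/3 + g)*(120 + j)) = 4/(-2 + (120 + j)*(10/3 + g)))
422928 + K(C(6), -420) = 422928 + 12/(1194 + 10*(-420) + 360*(-2) + 3*(-2)*(-420)) = 422928 + 12/(1194 - 4200 - 720 + 2520) = 422928 + 12/(-1206) = 422928 + 12*(-1/1206) = 422928 - 2/201 = 85008526/201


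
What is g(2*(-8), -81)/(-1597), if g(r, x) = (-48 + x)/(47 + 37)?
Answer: 43/44716 ≈ 0.00096162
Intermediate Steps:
g(r, x) = -4/7 + x/84 (g(r, x) = (-48 + x)/84 = (-48 + x)*(1/84) = -4/7 + x/84)
g(2*(-8), -81)/(-1597) = (-4/7 + (1/84)*(-81))/(-1597) = (-4/7 - 27/28)*(-1/1597) = -43/28*(-1/1597) = 43/44716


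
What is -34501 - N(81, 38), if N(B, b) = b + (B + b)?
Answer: -34658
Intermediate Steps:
N(B, b) = B + 2*b
-34501 - N(81, 38) = -34501 - (81 + 2*38) = -34501 - (81 + 76) = -34501 - 1*157 = -34501 - 157 = -34658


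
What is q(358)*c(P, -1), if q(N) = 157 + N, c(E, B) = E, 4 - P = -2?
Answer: 3090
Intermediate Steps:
P = 6 (P = 4 - 1*(-2) = 4 + 2 = 6)
q(358)*c(P, -1) = (157 + 358)*6 = 515*6 = 3090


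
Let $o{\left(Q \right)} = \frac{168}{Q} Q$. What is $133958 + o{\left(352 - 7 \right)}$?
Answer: $134126$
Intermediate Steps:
$o{\left(Q \right)} = 168$
$133958 + o{\left(352 - 7 \right)} = 133958 + 168 = 134126$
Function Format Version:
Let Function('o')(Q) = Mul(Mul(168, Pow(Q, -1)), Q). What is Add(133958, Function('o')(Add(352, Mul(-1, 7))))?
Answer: 134126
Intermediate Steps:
Function('o')(Q) = 168
Add(133958, Function('o')(Add(352, Mul(-1, 7)))) = Add(133958, 168) = 134126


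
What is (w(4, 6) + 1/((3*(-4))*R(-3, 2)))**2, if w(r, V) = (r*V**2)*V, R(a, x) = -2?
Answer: 430023169/576 ≈ 7.4657e+5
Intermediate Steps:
w(r, V) = r*V**3
(w(4, 6) + 1/((3*(-4))*R(-3, 2)))**2 = (4*6**3 + 1/((3*(-4))*(-2)))**2 = (4*216 + 1/(-12*(-2)))**2 = (864 + 1/24)**2 = (20737/24)**2 = 430023169/576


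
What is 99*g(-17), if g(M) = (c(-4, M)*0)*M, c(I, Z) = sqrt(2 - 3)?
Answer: 0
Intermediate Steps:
c(I, Z) = I (c(I, Z) = sqrt(-1) = I)
g(M) = 0 (g(M) = (I*0)*M = 0*M = 0)
99*g(-17) = 99*0 = 0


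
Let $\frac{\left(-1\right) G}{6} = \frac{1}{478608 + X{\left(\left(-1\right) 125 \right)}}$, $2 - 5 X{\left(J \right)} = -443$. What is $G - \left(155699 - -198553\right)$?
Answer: $- \frac{169579369650}{478697} \approx -3.5425 \cdot 10^{5}$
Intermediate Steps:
$X{\left(J \right)} = 89$ ($X{\left(J \right)} = \frac{2}{5} - - \frac{443}{5} = \frac{2}{5} + \frac{443}{5} = 89$)
$G = - \frac{6}{478697}$ ($G = - \frac{6}{478608 + 89} = - \frac{6}{478697} \approx -1.2534 \cdot 10^{-5}$)
$G - \left(155699 - -198553\right) = - \frac{6}{478697} - \left(155699 - -198553\right) = - \frac{6}{478697} - \left(155699 + 198553\right) = - \frac{6}{478697} - 354252 = - \frac{169579369650}{478697}$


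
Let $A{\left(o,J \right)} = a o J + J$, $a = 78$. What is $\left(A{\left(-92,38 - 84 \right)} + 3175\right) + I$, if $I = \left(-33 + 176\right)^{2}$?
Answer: $353674$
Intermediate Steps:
$A{\left(o,J \right)} = J + 78 J o$ ($A{\left(o,J \right)} = 78 o J + J = 78 J o + J = J + 78 J o$)
$I = 20449$ ($I = 143^{2} = 20449$)
$\left(A{\left(-92,38 - 84 \right)} + 3175\right) + I = \left(\left(38 - 84\right) \left(1 + 78 \left(-92\right)\right) + 3175\right) + 20449 = \left(\left(38 - 84\right) \left(1 - 7176\right) + 3175\right) + 20449 = \left(\left(-46\right) \left(-7175\right) + 3175\right) + 20449 = \left(330050 + 3175\right) + 20449 = 333225 + 20449 = 353674$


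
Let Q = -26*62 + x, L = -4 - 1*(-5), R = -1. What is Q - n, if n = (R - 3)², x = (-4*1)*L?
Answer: -1632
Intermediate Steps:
L = 1 (L = -4 + 5 = 1)
x = -4 (x = -4*1*1 = -4*1 = -4)
n = 16 (n = (-1 - 3)² = (-4)² = 16)
Q = -1616 (Q = -26*62 - 4 = -1612 - 4 = -1616)
Q - n = -1616 - 1*16 = -1616 - 16 = -1632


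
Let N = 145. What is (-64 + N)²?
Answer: 6561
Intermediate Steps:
(-64 + N)² = (-64 + 145)² = 81² = 6561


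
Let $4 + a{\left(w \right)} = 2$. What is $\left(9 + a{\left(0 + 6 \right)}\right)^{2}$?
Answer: $49$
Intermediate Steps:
$a{\left(w \right)} = -2$ ($a{\left(w \right)} = -4 + 2 = -2$)
$\left(9 + a{\left(0 + 6 \right)}\right)^{2} = \left(9 - 2\right)^{2} = 7^{2} = 49$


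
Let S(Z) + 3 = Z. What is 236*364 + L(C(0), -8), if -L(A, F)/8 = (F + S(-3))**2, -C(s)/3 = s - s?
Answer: 84336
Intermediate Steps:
S(Z) = -3 + Z
C(s) = 0 (C(s) = -3*(s - s) = -3*0 = 0)
L(A, F) = -8*(-6 + F)**2 (L(A, F) = -8*(F + (-3 - 3))**2 = -8*(F - 6)**2 = -8*(-6 + F)**2)
236*364 + L(C(0), -8) = 236*364 - 8*(-6 - 8)**2 = 85904 - 8*(-14)**2 = 85904 - 8*196 = 85904 - 1568 = 84336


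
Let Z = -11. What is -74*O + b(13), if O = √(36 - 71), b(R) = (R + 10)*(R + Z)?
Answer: 46 - 74*I*√35 ≈ 46.0 - 437.79*I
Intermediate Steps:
b(R) = (-11 + R)*(10 + R) (b(R) = (R + 10)*(R - 11) = (10 + R)*(-11 + R) = (-11 + R)*(10 + R))
O = I*√35 (O = √(-35) = I*√35 ≈ 5.9161*I)
-74*O + b(13) = -74*I*√35 + (-110 + 13² - 1*13) = -74*I*√35 + (-110 + 169 - 13) = -74*I*√35 + 46 = 46 - 74*I*√35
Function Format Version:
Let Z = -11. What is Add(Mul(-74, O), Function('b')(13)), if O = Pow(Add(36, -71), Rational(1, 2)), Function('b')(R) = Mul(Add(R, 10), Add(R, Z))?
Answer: Add(46, Mul(-74, I, Pow(35, Rational(1, 2)))) ≈ Add(46.000, Mul(-437.79, I))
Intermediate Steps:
Function('b')(R) = Mul(Add(-11, R), Add(10, R)) (Function('b')(R) = Mul(Add(R, 10), Add(R, -11)) = Mul(Add(10, R), Add(-11, R)) = Mul(Add(-11, R), Add(10, R)))
O = Mul(I, Pow(35, Rational(1, 2))) (O = Pow(-35, Rational(1, 2)) = Mul(I, Pow(35, Rational(1, 2))) ≈ Mul(5.9161, I))
Add(Mul(-74, O), Function('b')(13)) = Add(Mul(-74, Mul(I, Pow(35, Rational(1, 2)))), Add(-110, Pow(13, 2), Mul(-1, 13))) = Add(Mul(-74, I, Pow(35, Rational(1, 2))), Add(-110, 169, -13)) = Add(Mul(-74, I, Pow(35, Rational(1, 2))), 46) = Add(46, Mul(-74, I, Pow(35, Rational(1, 2))))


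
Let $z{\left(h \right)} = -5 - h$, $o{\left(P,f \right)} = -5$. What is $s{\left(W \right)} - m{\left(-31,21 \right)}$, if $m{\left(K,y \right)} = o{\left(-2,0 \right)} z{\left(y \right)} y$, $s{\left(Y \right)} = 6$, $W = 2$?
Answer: $-2724$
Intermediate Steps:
$m{\left(K,y \right)} = y \left(25 + 5 y\right)$ ($m{\left(K,y \right)} = - 5 \left(-5 - y\right) y = \left(25 + 5 y\right) y = y \left(25 + 5 y\right)$)
$s{\left(W \right)} - m{\left(-31,21 \right)} = 6 - 5 \cdot 21 \left(5 + 21\right) = 6 - 5 \cdot 21 \cdot 26 = 6 - 2730 = -2724$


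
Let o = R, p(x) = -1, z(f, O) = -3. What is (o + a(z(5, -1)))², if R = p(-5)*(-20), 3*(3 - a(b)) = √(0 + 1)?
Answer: 4624/9 ≈ 513.78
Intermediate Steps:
a(b) = 8/3 (a(b) = 3 - √(0 + 1)/3 = 3 - √1/3 = 3 - ⅓*1 = 3 - ⅓ = 8/3)
R = 20 (R = -1*(-20) = 20)
o = 20
(o + a(z(5, -1)))² = (20 + 8/3)² = (68/3)² = 4624/9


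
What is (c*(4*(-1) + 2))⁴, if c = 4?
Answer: 4096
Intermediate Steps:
(c*(4*(-1) + 2))⁴ = (4*(4*(-1) + 2))⁴ = (4*(-4 + 2))⁴ = (4*(-2))⁴ = (-8)⁴ = 4096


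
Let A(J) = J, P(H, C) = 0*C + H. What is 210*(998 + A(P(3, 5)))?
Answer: 210210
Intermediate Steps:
P(H, C) = H (P(H, C) = 0 + H = H)
210*(998 + A(P(3, 5))) = 210*(998 + 3) = 210*1001 = 210210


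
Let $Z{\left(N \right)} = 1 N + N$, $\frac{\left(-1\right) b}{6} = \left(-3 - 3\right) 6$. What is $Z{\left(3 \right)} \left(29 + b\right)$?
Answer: $1470$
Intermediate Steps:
$b = 216$ ($b = - 6 \left(-3 - 3\right) 6 = - 6 \left(\left(-6\right) 6\right) = \left(-6\right) \left(-36\right) = 216$)
$Z{\left(N \right)} = 2 N$ ($Z{\left(N \right)} = N + N = 2 N$)
$Z{\left(3 \right)} \left(29 + b\right) = 2 \cdot 3 \left(29 + 216\right) = 6 \cdot 245 = 1470$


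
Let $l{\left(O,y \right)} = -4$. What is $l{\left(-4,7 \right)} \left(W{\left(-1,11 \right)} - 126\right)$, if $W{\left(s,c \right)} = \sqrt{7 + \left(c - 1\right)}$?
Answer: $504 - 4 \sqrt{17} \approx 487.51$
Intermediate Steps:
$W{\left(s,c \right)} = \sqrt{6 + c}$ ($W{\left(s,c \right)} = \sqrt{7 + \left(-1 + c\right)} = \sqrt{6 + c}$)
$l{\left(-4,7 \right)} \left(W{\left(-1,11 \right)} - 126\right) = - 4 \left(\sqrt{6 + 11} - 126\right) = - 4 \left(\sqrt{17} - 126\right) = - 4 \left(-126 + \sqrt{17}\right) = 504 - 4 \sqrt{17}$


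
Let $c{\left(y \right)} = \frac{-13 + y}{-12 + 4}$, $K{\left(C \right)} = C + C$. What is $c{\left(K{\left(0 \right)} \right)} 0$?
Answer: $0$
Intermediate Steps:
$K{\left(C \right)} = 2 C$
$c{\left(y \right)} = \frac{13}{8} - \frac{y}{8}$ ($c{\left(y \right)} = \frac{-13 + y}{-8} = \left(-13 + y\right) \left(- \frac{1}{8}\right) = \frac{13}{8} - \frac{y}{8}$)
$c{\left(K{\left(0 \right)} \right)} 0 = \left(\frac{13}{8} - \frac{2 \cdot 0}{8}\right) 0 = \left(\frac{13}{8} - 0\right) 0 = \left(\frac{13}{8} + 0\right) 0 = \frac{13}{8} \cdot 0 = 0$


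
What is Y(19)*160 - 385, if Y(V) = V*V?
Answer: 57375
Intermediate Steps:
Y(V) = V²
Y(19)*160 - 385 = 19²*160 - 385 = 361*160 - 385 = 57760 - 385 = 57375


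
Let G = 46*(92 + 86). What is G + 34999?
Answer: 43187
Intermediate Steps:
G = 8188 (G = 46*178 = 8188)
G + 34999 = 8188 + 34999 = 43187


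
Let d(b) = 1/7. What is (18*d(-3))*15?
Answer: 270/7 ≈ 38.571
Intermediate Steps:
d(b) = ⅐
(18*d(-3))*15 = (18*(⅐))*15 = (18/7)*15 = 270/7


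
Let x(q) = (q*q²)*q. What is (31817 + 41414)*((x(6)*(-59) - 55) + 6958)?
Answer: -5094021591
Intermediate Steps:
x(q) = q⁴ (x(q) = q³*q = q⁴)
(31817 + 41414)*((x(6)*(-59) - 55) + 6958) = (31817 + 41414)*((6⁴*(-59) - 55) + 6958) = 73231*((1296*(-59) - 55) + 6958) = 73231*((-76464 - 55) + 6958) = 73231*(-76519 + 6958) = 73231*(-69561) = -5094021591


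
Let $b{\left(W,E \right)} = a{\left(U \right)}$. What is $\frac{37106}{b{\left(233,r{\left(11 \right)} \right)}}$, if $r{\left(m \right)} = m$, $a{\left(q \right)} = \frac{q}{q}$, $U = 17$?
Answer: $37106$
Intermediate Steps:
$a{\left(q \right)} = 1$
$b{\left(W,E \right)} = 1$
$\frac{37106}{b{\left(233,r{\left(11 \right)} \right)}} = \frac{37106}{1} = 37106 \cdot 1 = 37106$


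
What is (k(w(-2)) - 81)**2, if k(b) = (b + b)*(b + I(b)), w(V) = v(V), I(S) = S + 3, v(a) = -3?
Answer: 3969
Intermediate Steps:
I(S) = 3 + S
w(V) = -3
k(b) = 2*b*(3 + 2*b) (k(b) = (b + b)*(b + (3 + b)) = (2*b)*(3 + 2*b) = 2*b*(3 + 2*b))
(k(w(-2)) - 81)**2 = (2*(-3)*(3 + 2*(-3)) - 81)**2 = (2*(-3)*(3 - 6) - 81)**2 = (2*(-3)*(-3) - 81)**2 = (18 - 81)**2 = (-63)**2 = 3969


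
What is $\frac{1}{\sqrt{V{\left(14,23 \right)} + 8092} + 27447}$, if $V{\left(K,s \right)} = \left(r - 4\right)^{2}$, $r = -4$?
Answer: $\frac{27447}{753329653} - \frac{2 \sqrt{2039}}{753329653} \approx 3.6314 \cdot 10^{-5}$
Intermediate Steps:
$V{\left(K,s \right)} = 64$ ($V{\left(K,s \right)} = \left(-4 - 4\right)^{2} = \left(-8\right)^{2} = 64$)
$\frac{1}{\sqrt{V{\left(14,23 \right)} + 8092} + 27447} = \frac{1}{\sqrt{64 + 8092} + 27447} = \frac{1}{\sqrt{8156} + 27447} = \frac{1}{2 \sqrt{2039} + 27447} = \frac{1}{27447 + 2 \sqrt{2039}}$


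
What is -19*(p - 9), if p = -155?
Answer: 3116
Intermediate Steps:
-19*(p - 9) = -19*(-155 - 9) = -19*(-164) = 3116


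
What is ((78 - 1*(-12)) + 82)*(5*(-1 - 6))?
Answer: -6020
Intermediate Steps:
((78 - 1*(-12)) + 82)*(5*(-1 - 6)) = ((78 + 12) + 82)*(5*(-7)) = (90 + 82)*(-35) = 172*(-35) = -6020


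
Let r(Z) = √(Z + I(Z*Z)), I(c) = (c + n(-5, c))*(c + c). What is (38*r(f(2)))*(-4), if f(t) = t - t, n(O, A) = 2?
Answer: 0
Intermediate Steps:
f(t) = 0
I(c) = 2*c*(2 + c) (I(c) = (c + 2)*(c + c) = (2 + c)*(2*c) = 2*c*(2 + c))
r(Z) = √(Z + 2*Z²*(2 + Z²)) (r(Z) = √(Z + 2*(Z*Z)*(2 + Z*Z)) = √(Z + 2*Z²*(2 + Z²)))
(38*r(f(2)))*(-4) = (38*√(0*(1 + 2*0*(2 + 0²))))*(-4) = (38*√(0*(1 + 2*0*(2 + 0))))*(-4) = (38*√(0*(1 + 2*0*2)))*(-4) = (38*√(0*(1 + 0)))*(-4) = (38*√(0*1))*(-4) = (38*√0)*(-4) = (38*0)*(-4) = 0*(-4) = 0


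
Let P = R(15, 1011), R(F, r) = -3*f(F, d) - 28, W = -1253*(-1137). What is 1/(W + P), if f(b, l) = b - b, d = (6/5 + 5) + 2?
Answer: 1/1424633 ≈ 7.0194e-7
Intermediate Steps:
d = 41/5 (d = (6*(⅕) + 5) + 2 = (6/5 + 5) + 2 = 31/5 + 2 = 41/5 ≈ 8.2000)
W = 1424661
f(b, l) = 0
R(F, r) = -28 (R(F, r) = -3*0 - 28 = 0 - 28 = -28)
P = -28
1/(W + P) = 1/(1424661 - 28) = 1/1424633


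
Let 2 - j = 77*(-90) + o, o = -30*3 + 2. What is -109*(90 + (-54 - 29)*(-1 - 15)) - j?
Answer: -161582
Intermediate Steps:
o = -88 (o = -5*18 + 2 = -90 + 2 = -88)
j = 7020 (j = 2 - (77*(-90) - 88) = 2 - (-6930 - 88) = 2 - 1*(-7018) = 2 + 7018 = 7020)
-109*(90 + (-54 - 29)*(-1 - 15)) - j = -109*(90 + (-54 - 29)*(-1 - 15)) - 1*7020 = -109*(90 - 83*(-16)) - 7020 = -109*(90 + 1328) - 7020 = -109*1418 - 7020 = -154562 - 7020 = -161582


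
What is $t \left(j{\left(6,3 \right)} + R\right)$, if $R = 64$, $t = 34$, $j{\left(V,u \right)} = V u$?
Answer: $2788$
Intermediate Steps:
$t \left(j{\left(6,3 \right)} + R\right) = 34 \left(6 \cdot 3 + 64\right) = 34 \left(18 + 64\right) = 34 \cdot 82 = 2788$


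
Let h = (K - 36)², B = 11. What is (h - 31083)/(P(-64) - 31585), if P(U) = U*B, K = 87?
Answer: 202/229 ≈ 0.88210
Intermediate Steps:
h = 2601 (h = (87 - 36)² = 51² = 2601)
P(U) = 11*U (P(U) = U*11 = 11*U)
(h - 31083)/(P(-64) - 31585) = (2601 - 31083)/(11*(-64) - 31585) = -28482/(-704 - 31585) = -28482/(-32289) = -28482*(-1/32289) = 202/229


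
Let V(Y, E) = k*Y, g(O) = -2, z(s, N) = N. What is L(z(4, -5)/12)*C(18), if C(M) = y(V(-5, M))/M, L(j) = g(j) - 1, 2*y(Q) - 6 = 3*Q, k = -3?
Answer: -17/4 ≈ -4.2500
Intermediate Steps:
V(Y, E) = -3*Y
y(Q) = 3 + 3*Q/2 (y(Q) = 3 + (3*Q)/2 = 3 + 3*Q/2)
L(j) = -3 (L(j) = -2 - 1 = -3)
C(M) = 51/(2*M) (C(M) = (3 + 3*(-3*(-5))/2)/M = (3 + (3/2)*15)/M = (3 + 45/2)/M = 51/(2*M))
L(z(4, -5)/12)*C(18) = -153/(2*18) = -3*17/12 = -17/4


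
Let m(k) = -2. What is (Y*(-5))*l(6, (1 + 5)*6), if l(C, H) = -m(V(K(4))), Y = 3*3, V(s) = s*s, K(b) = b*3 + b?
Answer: -90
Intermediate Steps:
K(b) = 4*b (K(b) = 3*b + b = 4*b)
V(s) = s²
Y = 9
l(C, H) = 2 (l(C, H) = -1*(-2) = 2)
(Y*(-5))*l(6, (1 + 5)*6) = (9*(-5))*2 = -45*2 = -90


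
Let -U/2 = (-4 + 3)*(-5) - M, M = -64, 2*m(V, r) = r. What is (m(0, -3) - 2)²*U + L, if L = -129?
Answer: -3639/2 ≈ -1819.5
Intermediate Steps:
m(V, r) = r/2
U = -138 (U = -2*((-4 + 3)*(-5) - 1*(-64)) = -2*(-1*(-5) + 64) = -2*(5 + 64) = -2*69 = -138)
(m(0, -3) - 2)²*U + L = ((½)*(-3) - 2)²*(-138) - 129 = (-3/2 - 2)²*(-138) - 129 = (-7/2)²*(-138) - 129 = (49/4)*(-138) - 129 = -3381/2 - 129 = -3639/2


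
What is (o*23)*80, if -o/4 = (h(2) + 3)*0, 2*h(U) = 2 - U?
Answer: 0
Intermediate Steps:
h(U) = 1 - U/2 (h(U) = (2 - U)/2 = 1 - U/2)
o = 0 (o = -4*((1 - ½*2) + 3)*0 = -4*((1 - 1) + 3)*0 = -4*(0 + 3)*0 = -12*0 = -4*0 = 0)
(o*23)*80 = (0*23)*80 = 0*80 = 0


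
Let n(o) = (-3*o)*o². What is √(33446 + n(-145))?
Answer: √9179321 ≈ 3029.7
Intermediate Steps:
n(o) = -3*o³
√(33446 + n(-145)) = √(33446 - 3*(-145)³) = √(33446 - 3*(-3048625)) = √(33446 + 9145875) = √9179321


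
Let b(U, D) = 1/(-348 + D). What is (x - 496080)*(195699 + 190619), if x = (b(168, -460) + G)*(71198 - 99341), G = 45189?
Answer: -198563213765680767/404 ≈ -4.9149e+14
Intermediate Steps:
x = -1027577225673/808 (x = (1/(-348 - 460) + 45189)*(71198 - 99341) = (1/(-808) + 45189)*(-28143) = (-1/808 + 45189)*(-28143) = (36512711/808)*(-28143) = -1027577225673/808 ≈ -1.2718e+9)
(x - 496080)*(195699 + 190619) = (-1027577225673/808 - 496080)*(195699 + 190619) = -1027978058313/808*386318 = -198563213765680767/404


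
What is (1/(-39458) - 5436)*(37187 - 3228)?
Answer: -7283991184751/39458 ≈ -1.8460e+8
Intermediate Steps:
(1/(-39458) - 5436)*(37187 - 3228) = (-1/39458 - 5436)*33959 = -214493689/39458*33959 = -7283991184751/39458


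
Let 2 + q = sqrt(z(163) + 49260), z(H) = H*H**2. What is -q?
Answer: 2 - sqrt(4380007) ≈ -2090.8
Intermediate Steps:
z(H) = H**3
q = -2 + sqrt(4380007) (q = -2 + sqrt(163**3 + 49260) = -2 + sqrt(4330747 + 49260) = -2 + sqrt(4380007) ≈ 2090.8)
-q = -(-2 + sqrt(4380007)) = 2 - sqrt(4380007)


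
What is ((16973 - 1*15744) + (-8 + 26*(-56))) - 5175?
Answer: -5410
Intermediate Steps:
((16973 - 1*15744) + (-8 + 26*(-56))) - 5175 = ((16973 - 15744) + (-8 - 1456)) - 5175 = (1229 - 1464) - 5175 = -235 - 5175 = -5410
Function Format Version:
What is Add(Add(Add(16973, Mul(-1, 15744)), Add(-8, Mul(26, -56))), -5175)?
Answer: -5410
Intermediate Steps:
Add(Add(Add(16973, Mul(-1, 15744)), Add(-8, Mul(26, -56))), -5175) = Add(Add(Add(16973, -15744), Add(-8, -1456)), -5175) = Add(Add(1229, -1464), -5175) = Add(-235, -5175) = -5410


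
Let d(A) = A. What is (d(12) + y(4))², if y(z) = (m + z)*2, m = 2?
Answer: 576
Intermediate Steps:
y(z) = 4 + 2*z (y(z) = (2 + z)*2 = 4 + 2*z)
(d(12) + y(4))² = (12 + (4 + 2*4))² = (12 + (4 + 8))² = (12 + 12)² = 24² = 576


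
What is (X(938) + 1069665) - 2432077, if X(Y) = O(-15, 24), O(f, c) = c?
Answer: -1362388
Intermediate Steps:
X(Y) = 24
(X(938) + 1069665) - 2432077 = (24 + 1069665) - 2432077 = 1069689 - 2432077 = -1362388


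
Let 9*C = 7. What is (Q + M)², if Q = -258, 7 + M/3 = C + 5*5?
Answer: 366025/9 ≈ 40669.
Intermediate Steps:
C = 7/9 (C = (⅑)*7 = 7/9 ≈ 0.77778)
M = 169/3 (M = -21 + 3*(7/9 + 5*5) = -21 + 3*(7/9 + 25) = -21 + 3*(232/9) = -21 + 232/3 = 169/3 ≈ 56.333)
(Q + M)² = (-258 + 169/3)² = (-605/3)² = 366025/9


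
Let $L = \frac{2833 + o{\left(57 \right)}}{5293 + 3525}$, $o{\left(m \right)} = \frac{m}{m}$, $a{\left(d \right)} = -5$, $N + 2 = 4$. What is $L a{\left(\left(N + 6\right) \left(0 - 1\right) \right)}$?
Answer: $- \frac{7085}{4409} \approx -1.6069$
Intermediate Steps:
$N = 2$ ($N = -2 + 4 = 2$)
$o{\left(m \right)} = 1$
$L = \frac{1417}{4409}$ ($L = \frac{2833 + 1}{5293 + 3525} = \frac{2834}{8818} = 2834 \cdot \frac{1}{8818} = \frac{1417}{4409} \approx 0.32139$)
$L a{\left(\left(N + 6\right) \left(0 - 1\right) \right)} = \frac{1417}{4409} \left(-5\right) = - \frac{7085}{4409}$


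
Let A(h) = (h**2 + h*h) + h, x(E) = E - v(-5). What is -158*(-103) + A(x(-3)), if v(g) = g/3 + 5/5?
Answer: 146543/9 ≈ 16283.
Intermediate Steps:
v(g) = 1 + g/3 (v(g) = g*(1/3) + 5*(1/5) = g/3 + 1 = 1 + g/3)
x(E) = 2/3 + E (x(E) = E - (1 + (1/3)*(-5)) = E - (1 - 5/3) = E - 1*(-2/3) = E + 2/3 = 2/3 + E)
A(h) = h + 2*h**2 (A(h) = (h**2 + h**2) + h = 2*h**2 + h = h + 2*h**2)
-158*(-103) + A(x(-3)) = -158*(-103) + (2/3 - 3)*(1 + 2*(2/3 - 3)) = 16274 - 7*(1 + 2*(-7/3))/3 = 16274 - 7*(1 - 14/3)/3 = 16274 - 7/3*(-11/3) = 16274 + 77/9 = 146543/9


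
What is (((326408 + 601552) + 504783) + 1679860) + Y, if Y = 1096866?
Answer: 4209469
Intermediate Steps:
(((326408 + 601552) + 504783) + 1679860) + Y = (((326408 + 601552) + 504783) + 1679860) + 1096866 = ((927960 + 504783) + 1679860) + 1096866 = (1432743 + 1679860) + 1096866 = 3112603 + 1096866 = 4209469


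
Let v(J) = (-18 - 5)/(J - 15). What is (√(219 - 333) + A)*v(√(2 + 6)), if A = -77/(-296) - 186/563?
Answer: -4038225/36162616 - 269215*√2/18081308 + 92*I*√57/217 + 345*I*√114/217 ≈ -0.13273 + 20.176*I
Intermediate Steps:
A = -11705/166648 (A = -77*(-1/296) - 186*1/563 = 77/296 - 186/563 = -11705/166648 ≈ -0.070238)
v(J) = -23/(-15 + J)
(√(219 - 333) + A)*v(√(2 + 6)) = (√(219 - 333) - 11705/166648)*(-23/(-15 + √(2 + 6))) = (√(-114) - 11705/166648)*(-23/(-15 + √8)) = (I*√114 - 11705/166648)*(-23/(-15 + 2*√2)) = (-11705/166648 + I*√114)*(-23/(-15 + 2*√2)) = -23*(-11705/166648 + I*√114)/(-15 + 2*√2)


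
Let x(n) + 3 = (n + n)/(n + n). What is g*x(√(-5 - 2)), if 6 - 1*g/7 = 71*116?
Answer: 115220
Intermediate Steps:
x(n) = -2 (x(n) = -3 + (n + n)/(n + n) = -3 + (2*n)/((2*n)) = -3 + (2*n)*(1/(2*n)) = -3 + 1 = -2)
g = -57610 (g = 42 - 497*116 = 42 - 7*8236 = 42 - 57652 = -57610)
g*x(√(-5 - 2)) = -57610*(-2) = 115220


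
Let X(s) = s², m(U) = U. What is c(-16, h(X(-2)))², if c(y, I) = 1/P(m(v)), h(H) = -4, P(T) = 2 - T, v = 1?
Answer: 1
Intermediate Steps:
c(y, I) = 1 (c(y, I) = 1/(2 - 1*1) = 1/(2 - 1) = 1/1 = 1)
c(-16, h(X(-2)))² = 1² = 1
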